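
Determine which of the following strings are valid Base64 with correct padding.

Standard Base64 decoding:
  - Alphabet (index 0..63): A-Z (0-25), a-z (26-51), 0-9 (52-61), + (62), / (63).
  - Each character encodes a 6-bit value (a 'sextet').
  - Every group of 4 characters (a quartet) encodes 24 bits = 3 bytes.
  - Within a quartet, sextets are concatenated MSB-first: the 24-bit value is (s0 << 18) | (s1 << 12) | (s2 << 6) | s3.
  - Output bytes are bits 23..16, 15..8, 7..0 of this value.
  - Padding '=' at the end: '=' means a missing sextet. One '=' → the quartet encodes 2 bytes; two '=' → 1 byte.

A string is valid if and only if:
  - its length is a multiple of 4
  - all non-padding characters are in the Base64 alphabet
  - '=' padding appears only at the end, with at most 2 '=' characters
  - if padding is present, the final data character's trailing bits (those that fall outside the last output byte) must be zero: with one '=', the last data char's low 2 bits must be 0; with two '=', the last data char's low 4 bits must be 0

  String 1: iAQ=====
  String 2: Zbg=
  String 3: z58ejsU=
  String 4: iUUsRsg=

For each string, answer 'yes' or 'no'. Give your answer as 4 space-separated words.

String 1: 'iAQ=====' → invalid (5 pad chars (max 2))
String 2: 'Zbg=' → valid
String 3: 'z58ejsU=' → valid
String 4: 'iUUsRsg=' → valid

Answer: no yes yes yes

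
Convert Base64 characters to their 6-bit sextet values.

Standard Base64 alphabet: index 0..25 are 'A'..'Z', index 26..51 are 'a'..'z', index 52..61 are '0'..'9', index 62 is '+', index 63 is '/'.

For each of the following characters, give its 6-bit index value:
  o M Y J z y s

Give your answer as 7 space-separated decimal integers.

Answer: 40 12 24 9 51 50 44

Derivation:
'o': a..z range, 26 + ord('o') − ord('a') = 40
'M': A..Z range, ord('M') − ord('A') = 12
'Y': A..Z range, ord('Y') − ord('A') = 24
'J': A..Z range, ord('J') − ord('A') = 9
'z': a..z range, 26 + ord('z') − ord('a') = 51
'y': a..z range, 26 + ord('y') − ord('a') = 50
's': a..z range, 26 + ord('s') − ord('a') = 44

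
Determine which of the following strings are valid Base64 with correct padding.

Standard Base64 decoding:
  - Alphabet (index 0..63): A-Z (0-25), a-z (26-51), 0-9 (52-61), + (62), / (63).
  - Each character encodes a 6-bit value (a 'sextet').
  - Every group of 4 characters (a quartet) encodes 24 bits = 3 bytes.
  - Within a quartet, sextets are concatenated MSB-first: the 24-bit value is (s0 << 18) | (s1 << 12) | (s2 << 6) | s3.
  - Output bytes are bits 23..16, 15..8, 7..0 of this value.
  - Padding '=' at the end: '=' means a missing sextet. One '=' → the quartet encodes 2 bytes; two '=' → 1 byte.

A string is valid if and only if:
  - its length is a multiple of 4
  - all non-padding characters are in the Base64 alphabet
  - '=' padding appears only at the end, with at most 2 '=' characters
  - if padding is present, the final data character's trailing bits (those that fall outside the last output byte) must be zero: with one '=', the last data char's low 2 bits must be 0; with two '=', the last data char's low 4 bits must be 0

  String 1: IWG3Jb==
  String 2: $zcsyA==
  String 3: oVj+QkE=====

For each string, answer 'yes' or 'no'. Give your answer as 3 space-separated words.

Answer: no no no

Derivation:
String 1: 'IWG3Jb==' → invalid (bad trailing bits)
String 2: '$zcsyA==' → invalid (bad char(s): ['$'])
String 3: 'oVj+QkE=====' → invalid (5 pad chars (max 2))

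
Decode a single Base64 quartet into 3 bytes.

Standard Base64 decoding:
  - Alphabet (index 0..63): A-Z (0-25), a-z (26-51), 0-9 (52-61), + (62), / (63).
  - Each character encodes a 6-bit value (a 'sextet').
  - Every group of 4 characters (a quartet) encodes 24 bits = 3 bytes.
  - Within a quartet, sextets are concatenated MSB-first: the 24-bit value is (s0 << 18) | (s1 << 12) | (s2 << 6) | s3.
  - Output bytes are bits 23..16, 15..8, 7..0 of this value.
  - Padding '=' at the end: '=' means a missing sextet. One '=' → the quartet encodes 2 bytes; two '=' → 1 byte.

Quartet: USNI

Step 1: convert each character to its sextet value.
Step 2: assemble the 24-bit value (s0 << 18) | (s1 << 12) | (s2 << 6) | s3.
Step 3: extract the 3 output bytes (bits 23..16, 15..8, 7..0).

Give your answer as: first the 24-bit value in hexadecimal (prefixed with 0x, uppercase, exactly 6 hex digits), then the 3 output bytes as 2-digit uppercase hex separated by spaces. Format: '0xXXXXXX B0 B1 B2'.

Sextets: U=20, S=18, N=13, I=8
24-bit: (20<<18) | (18<<12) | (13<<6) | 8
      = 0x500000 | 0x012000 | 0x000340 | 0x000008
      = 0x512348
Bytes: (v>>16)&0xFF=51, (v>>8)&0xFF=23, v&0xFF=48

Answer: 0x512348 51 23 48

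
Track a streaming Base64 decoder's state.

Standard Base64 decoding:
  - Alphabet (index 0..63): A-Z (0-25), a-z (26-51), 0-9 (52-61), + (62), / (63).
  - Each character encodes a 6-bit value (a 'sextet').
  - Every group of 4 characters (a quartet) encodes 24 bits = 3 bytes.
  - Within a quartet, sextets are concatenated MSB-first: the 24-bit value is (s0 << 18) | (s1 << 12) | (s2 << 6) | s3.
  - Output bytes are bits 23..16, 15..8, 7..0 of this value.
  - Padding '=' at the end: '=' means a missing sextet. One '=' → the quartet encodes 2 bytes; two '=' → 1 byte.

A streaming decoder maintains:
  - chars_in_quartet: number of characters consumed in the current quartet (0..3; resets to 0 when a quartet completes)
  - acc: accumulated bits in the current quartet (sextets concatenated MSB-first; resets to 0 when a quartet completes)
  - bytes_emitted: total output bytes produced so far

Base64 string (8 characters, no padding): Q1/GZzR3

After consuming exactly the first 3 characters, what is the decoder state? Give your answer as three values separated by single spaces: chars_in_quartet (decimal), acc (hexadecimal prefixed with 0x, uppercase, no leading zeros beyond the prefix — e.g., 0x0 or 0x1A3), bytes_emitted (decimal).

Answer: 3 0x10D7F 0

Derivation:
After char 0 ('Q'=16): chars_in_quartet=1 acc=0x10 bytes_emitted=0
After char 1 ('1'=53): chars_in_quartet=2 acc=0x435 bytes_emitted=0
After char 2 ('/'=63): chars_in_quartet=3 acc=0x10D7F bytes_emitted=0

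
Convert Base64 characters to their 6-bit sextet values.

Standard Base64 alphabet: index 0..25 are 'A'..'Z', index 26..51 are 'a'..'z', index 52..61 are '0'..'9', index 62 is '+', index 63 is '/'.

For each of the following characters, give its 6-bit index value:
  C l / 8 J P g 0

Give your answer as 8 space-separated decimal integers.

Answer: 2 37 63 60 9 15 32 52

Derivation:
'C': A..Z range, ord('C') − ord('A') = 2
'l': a..z range, 26 + ord('l') − ord('a') = 37
'/': index 63
'8': 0..9 range, 52 + ord('8') − ord('0') = 60
'J': A..Z range, ord('J') − ord('A') = 9
'P': A..Z range, ord('P') − ord('A') = 15
'g': a..z range, 26 + ord('g') − ord('a') = 32
'0': 0..9 range, 52 + ord('0') − ord('0') = 52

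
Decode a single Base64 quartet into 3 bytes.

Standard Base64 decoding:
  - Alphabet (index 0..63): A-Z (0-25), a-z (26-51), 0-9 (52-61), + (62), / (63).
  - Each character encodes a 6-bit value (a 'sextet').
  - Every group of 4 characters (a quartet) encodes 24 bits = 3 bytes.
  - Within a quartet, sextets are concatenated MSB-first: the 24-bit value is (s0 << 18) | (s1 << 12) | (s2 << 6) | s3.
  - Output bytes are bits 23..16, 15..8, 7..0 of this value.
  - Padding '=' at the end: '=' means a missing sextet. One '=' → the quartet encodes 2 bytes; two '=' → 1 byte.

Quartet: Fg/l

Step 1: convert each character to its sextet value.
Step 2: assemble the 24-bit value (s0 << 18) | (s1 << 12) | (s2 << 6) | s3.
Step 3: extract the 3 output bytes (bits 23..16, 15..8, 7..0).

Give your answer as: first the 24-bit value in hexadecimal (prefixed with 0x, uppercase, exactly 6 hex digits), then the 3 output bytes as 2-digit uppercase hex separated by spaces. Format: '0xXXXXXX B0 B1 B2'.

Answer: 0x160FE5 16 0F E5

Derivation:
Sextets: F=5, g=32, /=63, l=37
24-bit: (5<<18) | (32<<12) | (63<<6) | 37
      = 0x140000 | 0x020000 | 0x000FC0 | 0x000025
      = 0x160FE5
Bytes: (v>>16)&0xFF=16, (v>>8)&0xFF=0F, v&0xFF=E5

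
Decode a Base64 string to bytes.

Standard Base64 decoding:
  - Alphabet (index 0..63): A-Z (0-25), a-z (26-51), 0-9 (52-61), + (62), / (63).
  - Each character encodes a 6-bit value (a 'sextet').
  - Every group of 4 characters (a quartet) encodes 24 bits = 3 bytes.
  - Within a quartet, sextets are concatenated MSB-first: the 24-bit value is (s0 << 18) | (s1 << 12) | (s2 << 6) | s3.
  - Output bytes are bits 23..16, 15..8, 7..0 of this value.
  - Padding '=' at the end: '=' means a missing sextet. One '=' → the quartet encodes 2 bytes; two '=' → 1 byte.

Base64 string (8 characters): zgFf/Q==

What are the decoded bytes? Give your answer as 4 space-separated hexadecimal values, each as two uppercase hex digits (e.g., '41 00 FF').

Answer: CE 01 5F FD

Derivation:
After char 0 ('z'=51): chars_in_quartet=1 acc=0x33 bytes_emitted=0
After char 1 ('g'=32): chars_in_quartet=2 acc=0xCE0 bytes_emitted=0
After char 2 ('F'=5): chars_in_quartet=3 acc=0x33805 bytes_emitted=0
After char 3 ('f'=31): chars_in_quartet=4 acc=0xCE015F -> emit CE 01 5F, reset; bytes_emitted=3
After char 4 ('/'=63): chars_in_quartet=1 acc=0x3F bytes_emitted=3
After char 5 ('Q'=16): chars_in_quartet=2 acc=0xFD0 bytes_emitted=3
Padding '==': partial quartet acc=0xFD0 -> emit FD; bytes_emitted=4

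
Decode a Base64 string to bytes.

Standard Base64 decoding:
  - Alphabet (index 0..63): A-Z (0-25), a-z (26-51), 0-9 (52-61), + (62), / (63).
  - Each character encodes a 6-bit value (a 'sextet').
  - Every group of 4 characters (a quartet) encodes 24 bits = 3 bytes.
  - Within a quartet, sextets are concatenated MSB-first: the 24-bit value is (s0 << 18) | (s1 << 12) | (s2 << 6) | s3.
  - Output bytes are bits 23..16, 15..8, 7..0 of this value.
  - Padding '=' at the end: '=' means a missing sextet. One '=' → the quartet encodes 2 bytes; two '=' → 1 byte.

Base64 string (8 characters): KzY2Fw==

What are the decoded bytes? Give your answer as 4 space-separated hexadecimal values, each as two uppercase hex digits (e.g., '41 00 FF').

Answer: 2B 36 36 17

Derivation:
After char 0 ('K'=10): chars_in_quartet=1 acc=0xA bytes_emitted=0
After char 1 ('z'=51): chars_in_quartet=2 acc=0x2B3 bytes_emitted=0
After char 2 ('Y'=24): chars_in_quartet=3 acc=0xACD8 bytes_emitted=0
After char 3 ('2'=54): chars_in_quartet=4 acc=0x2B3636 -> emit 2B 36 36, reset; bytes_emitted=3
After char 4 ('F'=5): chars_in_quartet=1 acc=0x5 bytes_emitted=3
After char 5 ('w'=48): chars_in_quartet=2 acc=0x170 bytes_emitted=3
Padding '==': partial quartet acc=0x170 -> emit 17; bytes_emitted=4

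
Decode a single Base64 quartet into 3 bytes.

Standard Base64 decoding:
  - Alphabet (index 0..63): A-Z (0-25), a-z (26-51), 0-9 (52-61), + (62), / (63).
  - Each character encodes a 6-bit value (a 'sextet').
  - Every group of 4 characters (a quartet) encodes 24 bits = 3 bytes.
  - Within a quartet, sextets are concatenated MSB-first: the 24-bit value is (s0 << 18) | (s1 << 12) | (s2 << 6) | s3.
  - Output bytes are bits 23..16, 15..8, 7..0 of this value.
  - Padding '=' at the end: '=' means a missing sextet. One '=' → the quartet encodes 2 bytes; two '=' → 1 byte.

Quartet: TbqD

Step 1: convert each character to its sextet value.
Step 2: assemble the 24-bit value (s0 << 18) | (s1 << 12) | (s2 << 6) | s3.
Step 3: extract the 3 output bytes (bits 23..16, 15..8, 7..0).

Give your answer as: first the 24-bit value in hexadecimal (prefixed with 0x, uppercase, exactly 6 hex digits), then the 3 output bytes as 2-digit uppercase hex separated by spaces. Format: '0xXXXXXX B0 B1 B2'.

Sextets: T=19, b=27, q=42, D=3
24-bit: (19<<18) | (27<<12) | (42<<6) | 3
      = 0x4C0000 | 0x01B000 | 0x000A80 | 0x000003
      = 0x4DBA83
Bytes: (v>>16)&0xFF=4D, (v>>8)&0xFF=BA, v&0xFF=83

Answer: 0x4DBA83 4D BA 83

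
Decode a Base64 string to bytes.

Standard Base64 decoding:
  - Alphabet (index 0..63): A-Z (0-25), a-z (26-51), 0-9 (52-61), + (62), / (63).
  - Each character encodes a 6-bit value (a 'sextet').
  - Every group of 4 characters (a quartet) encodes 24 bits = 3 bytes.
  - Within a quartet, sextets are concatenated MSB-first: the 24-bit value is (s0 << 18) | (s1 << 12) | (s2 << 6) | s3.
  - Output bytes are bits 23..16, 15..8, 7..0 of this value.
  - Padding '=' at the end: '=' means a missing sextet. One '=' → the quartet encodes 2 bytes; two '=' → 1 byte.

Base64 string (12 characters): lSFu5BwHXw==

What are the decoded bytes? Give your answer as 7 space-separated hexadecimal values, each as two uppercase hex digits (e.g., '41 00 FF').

After char 0 ('l'=37): chars_in_quartet=1 acc=0x25 bytes_emitted=0
After char 1 ('S'=18): chars_in_quartet=2 acc=0x952 bytes_emitted=0
After char 2 ('F'=5): chars_in_quartet=3 acc=0x25485 bytes_emitted=0
After char 3 ('u'=46): chars_in_quartet=4 acc=0x95216E -> emit 95 21 6E, reset; bytes_emitted=3
After char 4 ('5'=57): chars_in_quartet=1 acc=0x39 bytes_emitted=3
After char 5 ('B'=1): chars_in_quartet=2 acc=0xE41 bytes_emitted=3
After char 6 ('w'=48): chars_in_quartet=3 acc=0x39070 bytes_emitted=3
After char 7 ('H'=7): chars_in_quartet=4 acc=0xE41C07 -> emit E4 1C 07, reset; bytes_emitted=6
After char 8 ('X'=23): chars_in_quartet=1 acc=0x17 bytes_emitted=6
After char 9 ('w'=48): chars_in_quartet=2 acc=0x5F0 bytes_emitted=6
Padding '==': partial quartet acc=0x5F0 -> emit 5F; bytes_emitted=7

Answer: 95 21 6E E4 1C 07 5F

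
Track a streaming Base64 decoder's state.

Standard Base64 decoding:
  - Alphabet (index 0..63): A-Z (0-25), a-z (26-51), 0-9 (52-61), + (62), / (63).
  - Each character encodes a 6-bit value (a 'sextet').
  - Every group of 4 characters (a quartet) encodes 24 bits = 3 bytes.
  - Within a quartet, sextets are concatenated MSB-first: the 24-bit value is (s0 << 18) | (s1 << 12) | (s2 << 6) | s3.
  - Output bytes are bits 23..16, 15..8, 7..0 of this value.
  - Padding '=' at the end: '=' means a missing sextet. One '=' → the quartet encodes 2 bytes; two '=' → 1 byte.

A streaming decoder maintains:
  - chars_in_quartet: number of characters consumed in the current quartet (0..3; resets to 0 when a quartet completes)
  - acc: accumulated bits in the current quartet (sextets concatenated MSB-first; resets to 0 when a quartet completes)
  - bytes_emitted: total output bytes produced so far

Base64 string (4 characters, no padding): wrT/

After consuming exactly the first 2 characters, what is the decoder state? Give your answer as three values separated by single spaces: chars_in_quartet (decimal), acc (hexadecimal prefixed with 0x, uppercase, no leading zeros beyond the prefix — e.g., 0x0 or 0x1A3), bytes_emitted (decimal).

After char 0 ('w'=48): chars_in_quartet=1 acc=0x30 bytes_emitted=0
After char 1 ('r'=43): chars_in_quartet=2 acc=0xC2B bytes_emitted=0

Answer: 2 0xC2B 0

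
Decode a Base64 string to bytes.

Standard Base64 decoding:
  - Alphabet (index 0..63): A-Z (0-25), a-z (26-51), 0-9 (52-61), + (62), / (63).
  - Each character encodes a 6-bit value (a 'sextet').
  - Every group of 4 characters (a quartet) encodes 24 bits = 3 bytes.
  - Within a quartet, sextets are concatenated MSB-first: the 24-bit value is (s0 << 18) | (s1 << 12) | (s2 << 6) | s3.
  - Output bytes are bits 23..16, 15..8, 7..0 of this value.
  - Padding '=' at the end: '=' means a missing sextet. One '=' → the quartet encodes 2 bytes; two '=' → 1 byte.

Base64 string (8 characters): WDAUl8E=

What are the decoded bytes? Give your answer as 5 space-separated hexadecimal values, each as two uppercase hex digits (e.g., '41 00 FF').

Answer: 58 30 14 97 C1

Derivation:
After char 0 ('W'=22): chars_in_quartet=1 acc=0x16 bytes_emitted=0
After char 1 ('D'=3): chars_in_quartet=2 acc=0x583 bytes_emitted=0
After char 2 ('A'=0): chars_in_quartet=3 acc=0x160C0 bytes_emitted=0
After char 3 ('U'=20): chars_in_quartet=4 acc=0x583014 -> emit 58 30 14, reset; bytes_emitted=3
After char 4 ('l'=37): chars_in_quartet=1 acc=0x25 bytes_emitted=3
After char 5 ('8'=60): chars_in_quartet=2 acc=0x97C bytes_emitted=3
After char 6 ('E'=4): chars_in_quartet=3 acc=0x25F04 bytes_emitted=3
Padding '=': partial quartet acc=0x25F04 -> emit 97 C1; bytes_emitted=5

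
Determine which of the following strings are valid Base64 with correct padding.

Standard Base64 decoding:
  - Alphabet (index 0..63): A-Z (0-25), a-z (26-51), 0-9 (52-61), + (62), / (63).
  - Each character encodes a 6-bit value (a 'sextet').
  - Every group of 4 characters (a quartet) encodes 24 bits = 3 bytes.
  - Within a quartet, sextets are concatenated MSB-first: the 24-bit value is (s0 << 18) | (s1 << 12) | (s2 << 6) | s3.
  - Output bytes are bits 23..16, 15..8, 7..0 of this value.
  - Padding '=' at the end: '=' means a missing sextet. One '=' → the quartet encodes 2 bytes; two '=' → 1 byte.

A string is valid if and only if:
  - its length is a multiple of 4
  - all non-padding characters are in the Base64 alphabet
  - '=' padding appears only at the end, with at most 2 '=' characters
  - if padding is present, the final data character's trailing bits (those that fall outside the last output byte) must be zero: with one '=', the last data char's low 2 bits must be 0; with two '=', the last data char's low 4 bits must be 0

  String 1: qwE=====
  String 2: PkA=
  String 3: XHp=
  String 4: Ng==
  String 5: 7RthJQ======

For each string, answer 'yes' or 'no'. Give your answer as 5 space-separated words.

Answer: no yes no yes no

Derivation:
String 1: 'qwE=====' → invalid (5 pad chars (max 2))
String 2: 'PkA=' → valid
String 3: 'XHp=' → invalid (bad trailing bits)
String 4: 'Ng==' → valid
String 5: '7RthJQ======' → invalid (6 pad chars (max 2))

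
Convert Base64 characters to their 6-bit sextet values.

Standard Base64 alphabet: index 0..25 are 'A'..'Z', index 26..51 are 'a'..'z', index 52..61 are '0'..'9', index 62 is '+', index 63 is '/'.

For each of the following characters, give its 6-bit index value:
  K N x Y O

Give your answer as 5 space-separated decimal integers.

Answer: 10 13 49 24 14

Derivation:
'K': A..Z range, ord('K') − ord('A') = 10
'N': A..Z range, ord('N') − ord('A') = 13
'x': a..z range, 26 + ord('x') − ord('a') = 49
'Y': A..Z range, ord('Y') − ord('A') = 24
'O': A..Z range, ord('O') − ord('A') = 14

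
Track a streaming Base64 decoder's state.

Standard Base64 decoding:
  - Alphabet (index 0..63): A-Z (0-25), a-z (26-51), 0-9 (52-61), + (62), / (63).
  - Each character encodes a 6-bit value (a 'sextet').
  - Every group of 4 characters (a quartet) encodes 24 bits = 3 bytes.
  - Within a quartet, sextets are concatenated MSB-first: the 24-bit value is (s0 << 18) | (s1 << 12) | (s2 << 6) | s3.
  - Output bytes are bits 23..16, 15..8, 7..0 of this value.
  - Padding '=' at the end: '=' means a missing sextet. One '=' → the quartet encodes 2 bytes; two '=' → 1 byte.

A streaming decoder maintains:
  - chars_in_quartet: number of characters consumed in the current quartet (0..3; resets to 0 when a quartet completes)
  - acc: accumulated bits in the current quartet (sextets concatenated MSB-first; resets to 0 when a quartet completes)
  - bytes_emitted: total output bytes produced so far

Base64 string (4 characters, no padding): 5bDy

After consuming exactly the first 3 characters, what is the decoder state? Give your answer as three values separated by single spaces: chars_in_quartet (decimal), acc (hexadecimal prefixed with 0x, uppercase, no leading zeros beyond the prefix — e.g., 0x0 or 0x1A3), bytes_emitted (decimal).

Answer: 3 0x396C3 0

Derivation:
After char 0 ('5'=57): chars_in_quartet=1 acc=0x39 bytes_emitted=0
After char 1 ('b'=27): chars_in_quartet=2 acc=0xE5B bytes_emitted=0
After char 2 ('D'=3): chars_in_quartet=3 acc=0x396C3 bytes_emitted=0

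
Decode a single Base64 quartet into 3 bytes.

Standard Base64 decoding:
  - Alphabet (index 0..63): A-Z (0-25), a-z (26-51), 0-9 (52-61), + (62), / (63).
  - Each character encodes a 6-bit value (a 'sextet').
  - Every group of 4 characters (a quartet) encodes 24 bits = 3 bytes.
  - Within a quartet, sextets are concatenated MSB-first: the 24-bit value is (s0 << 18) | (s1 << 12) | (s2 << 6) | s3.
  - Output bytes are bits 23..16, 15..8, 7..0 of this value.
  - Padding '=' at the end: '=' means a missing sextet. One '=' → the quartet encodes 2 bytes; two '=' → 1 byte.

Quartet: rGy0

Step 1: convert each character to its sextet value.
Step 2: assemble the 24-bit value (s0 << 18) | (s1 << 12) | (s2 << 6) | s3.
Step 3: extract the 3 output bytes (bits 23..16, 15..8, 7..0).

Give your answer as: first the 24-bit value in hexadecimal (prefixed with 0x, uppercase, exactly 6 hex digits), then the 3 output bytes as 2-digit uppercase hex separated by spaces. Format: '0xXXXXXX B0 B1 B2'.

Answer: 0xAC6CB4 AC 6C B4

Derivation:
Sextets: r=43, G=6, y=50, 0=52
24-bit: (43<<18) | (6<<12) | (50<<6) | 52
      = 0xAC0000 | 0x006000 | 0x000C80 | 0x000034
      = 0xAC6CB4
Bytes: (v>>16)&0xFF=AC, (v>>8)&0xFF=6C, v&0xFF=B4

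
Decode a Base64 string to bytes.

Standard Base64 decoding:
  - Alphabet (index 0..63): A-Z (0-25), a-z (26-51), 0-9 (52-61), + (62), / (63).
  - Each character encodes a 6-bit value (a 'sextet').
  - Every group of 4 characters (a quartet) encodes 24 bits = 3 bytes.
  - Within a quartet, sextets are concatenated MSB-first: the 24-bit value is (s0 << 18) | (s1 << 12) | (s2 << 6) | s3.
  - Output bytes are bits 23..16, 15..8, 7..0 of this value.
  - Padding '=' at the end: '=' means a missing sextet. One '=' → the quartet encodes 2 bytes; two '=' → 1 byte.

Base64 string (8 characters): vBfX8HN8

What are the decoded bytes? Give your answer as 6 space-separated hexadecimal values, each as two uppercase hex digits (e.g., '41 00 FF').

Answer: BC 17 D7 F0 73 7C

Derivation:
After char 0 ('v'=47): chars_in_quartet=1 acc=0x2F bytes_emitted=0
After char 1 ('B'=1): chars_in_quartet=2 acc=0xBC1 bytes_emitted=0
After char 2 ('f'=31): chars_in_quartet=3 acc=0x2F05F bytes_emitted=0
After char 3 ('X'=23): chars_in_quartet=4 acc=0xBC17D7 -> emit BC 17 D7, reset; bytes_emitted=3
After char 4 ('8'=60): chars_in_quartet=1 acc=0x3C bytes_emitted=3
After char 5 ('H'=7): chars_in_quartet=2 acc=0xF07 bytes_emitted=3
After char 6 ('N'=13): chars_in_quartet=3 acc=0x3C1CD bytes_emitted=3
After char 7 ('8'=60): chars_in_quartet=4 acc=0xF0737C -> emit F0 73 7C, reset; bytes_emitted=6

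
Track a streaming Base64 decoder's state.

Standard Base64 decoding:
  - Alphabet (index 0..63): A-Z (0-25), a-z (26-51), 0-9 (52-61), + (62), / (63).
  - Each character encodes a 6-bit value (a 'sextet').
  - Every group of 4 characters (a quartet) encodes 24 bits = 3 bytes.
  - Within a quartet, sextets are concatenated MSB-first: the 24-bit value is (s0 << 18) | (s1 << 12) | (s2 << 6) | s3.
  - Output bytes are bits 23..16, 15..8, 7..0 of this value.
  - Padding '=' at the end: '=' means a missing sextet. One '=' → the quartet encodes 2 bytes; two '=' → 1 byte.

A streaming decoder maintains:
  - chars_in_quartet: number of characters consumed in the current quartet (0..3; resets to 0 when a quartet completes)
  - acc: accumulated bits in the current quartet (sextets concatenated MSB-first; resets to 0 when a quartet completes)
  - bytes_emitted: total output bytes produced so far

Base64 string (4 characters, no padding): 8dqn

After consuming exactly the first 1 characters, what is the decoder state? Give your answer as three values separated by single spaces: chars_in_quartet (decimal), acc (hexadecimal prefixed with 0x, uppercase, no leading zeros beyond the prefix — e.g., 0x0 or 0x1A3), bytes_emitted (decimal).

Answer: 1 0x3C 0

Derivation:
After char 0 ('8'=60): chars_in_quartet=1 acc=0x3C bytes_emitted=0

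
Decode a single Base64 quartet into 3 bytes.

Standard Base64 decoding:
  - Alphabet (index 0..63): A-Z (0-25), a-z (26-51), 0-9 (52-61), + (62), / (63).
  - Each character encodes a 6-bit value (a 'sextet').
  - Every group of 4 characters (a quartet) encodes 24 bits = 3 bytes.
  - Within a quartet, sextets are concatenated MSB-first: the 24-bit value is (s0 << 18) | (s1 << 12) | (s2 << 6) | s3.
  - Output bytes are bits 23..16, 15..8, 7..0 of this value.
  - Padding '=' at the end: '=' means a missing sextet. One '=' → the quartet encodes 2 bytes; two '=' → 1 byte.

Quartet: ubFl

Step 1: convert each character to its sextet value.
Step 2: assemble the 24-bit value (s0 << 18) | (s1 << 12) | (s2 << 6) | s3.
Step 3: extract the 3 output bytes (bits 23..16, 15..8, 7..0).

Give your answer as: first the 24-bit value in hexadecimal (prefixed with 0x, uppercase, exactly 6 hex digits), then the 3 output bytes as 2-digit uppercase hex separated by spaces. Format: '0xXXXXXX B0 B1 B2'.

Answer: 0xB9B165 B9 B1 65

Derivation:
Sextets: u=46, b=27, F=5, l=37
24-bit: (46<<18) | (27<<12) | (5<<6) | 37
      = 0xB80000 | 0x01B000 | 0x000140 | 0x000025
      = 0xB9B165
Bytes: (v>>16)&0xFF=B9, (v>>8)&0xFF=B1, v&0xFF=65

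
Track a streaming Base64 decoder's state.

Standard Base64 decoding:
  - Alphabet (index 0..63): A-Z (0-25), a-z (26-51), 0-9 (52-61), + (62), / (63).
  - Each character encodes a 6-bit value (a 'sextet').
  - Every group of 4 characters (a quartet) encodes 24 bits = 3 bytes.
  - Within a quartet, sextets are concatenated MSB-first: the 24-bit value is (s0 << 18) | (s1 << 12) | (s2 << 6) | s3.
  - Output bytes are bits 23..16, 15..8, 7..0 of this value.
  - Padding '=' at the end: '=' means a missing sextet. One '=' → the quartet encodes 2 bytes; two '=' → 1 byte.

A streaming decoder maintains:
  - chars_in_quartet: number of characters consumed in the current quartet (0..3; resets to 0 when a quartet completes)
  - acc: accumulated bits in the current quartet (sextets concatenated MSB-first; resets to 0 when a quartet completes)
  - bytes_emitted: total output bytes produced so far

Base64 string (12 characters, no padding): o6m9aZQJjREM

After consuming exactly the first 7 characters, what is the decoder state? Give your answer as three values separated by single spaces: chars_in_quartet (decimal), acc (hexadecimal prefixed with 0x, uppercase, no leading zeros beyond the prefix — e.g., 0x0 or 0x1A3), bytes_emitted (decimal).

Answer: 3 0x1A650 3

Derivation:
After char 0 ('o'=40): chars_in_quartet=1 acc=0x28 bytes_emitted=0
After char 1 ('6'=58): chars_in_quartet=2 acc=0xA3A bytes_emitted=0
After char 2 ('m'=38): chars_in_quartet=3 acc=0x28EA6 bytes_emitted=0
After char 3 ('9'=61): chars_in_quartet=4 acc=0xA3A9BD -> emit A3 A9 BD, reset; bytes_emitted=3
After char 4 ('a'=26): chars_in_quartet=1 acc=0x1A bytes_emitted=3
After char 5 ('Z'=25): chars_in_quartet=2 acc=0x699 bytes_emitted=3
After char 6 ('Q'=16): chars_in_quartet=3 acc=0x1A650 bytes_emitted=3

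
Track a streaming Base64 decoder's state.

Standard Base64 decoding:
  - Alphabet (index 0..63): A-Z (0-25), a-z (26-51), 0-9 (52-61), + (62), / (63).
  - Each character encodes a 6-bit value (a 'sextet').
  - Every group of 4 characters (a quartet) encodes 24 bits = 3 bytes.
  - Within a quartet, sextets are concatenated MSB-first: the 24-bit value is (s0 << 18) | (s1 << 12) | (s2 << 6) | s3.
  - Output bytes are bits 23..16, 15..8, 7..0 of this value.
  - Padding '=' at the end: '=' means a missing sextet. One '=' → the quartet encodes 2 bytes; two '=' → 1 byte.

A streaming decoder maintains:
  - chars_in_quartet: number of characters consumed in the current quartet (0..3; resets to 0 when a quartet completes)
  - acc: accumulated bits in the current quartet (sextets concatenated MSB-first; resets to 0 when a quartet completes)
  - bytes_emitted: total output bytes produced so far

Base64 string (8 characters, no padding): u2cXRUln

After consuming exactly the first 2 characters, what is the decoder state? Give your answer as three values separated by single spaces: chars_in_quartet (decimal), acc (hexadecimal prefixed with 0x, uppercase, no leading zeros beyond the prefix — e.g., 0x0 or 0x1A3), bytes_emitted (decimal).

Answer: 2 0xBB6 0

Derivation:
After char 0 ('u'=46): chars_in_quartet=1 acc=0x2E bytes_emitted=0
After char 1 ('2'=54): chars_in_quartet=2 acc=0xBB6 bytes_emitted=0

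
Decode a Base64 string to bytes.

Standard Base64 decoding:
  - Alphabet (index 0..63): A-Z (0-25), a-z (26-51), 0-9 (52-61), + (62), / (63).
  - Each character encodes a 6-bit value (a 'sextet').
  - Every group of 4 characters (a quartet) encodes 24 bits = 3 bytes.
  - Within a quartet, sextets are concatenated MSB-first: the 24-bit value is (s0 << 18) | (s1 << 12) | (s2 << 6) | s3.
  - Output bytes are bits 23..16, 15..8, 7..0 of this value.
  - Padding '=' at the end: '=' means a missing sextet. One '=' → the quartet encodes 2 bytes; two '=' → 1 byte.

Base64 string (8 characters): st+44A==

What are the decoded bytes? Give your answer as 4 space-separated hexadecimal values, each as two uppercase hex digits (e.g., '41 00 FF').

After char 0 ('s'=44): chars_in_quartet=1 acc=0x2C bytes_emitted=0
After char 1 ('t'=45): chars_in_quartet=2 acc=0xB2D bytes_emitted=0
After char 2 ('+'=62): chars_in_quartet=3 acc=0x2CB7E bytes_emitted=0
After char 3 ('4'=56): chars_in_quartet=4 acc=0xB2DFB8 -> emit B2 DF B8, reset; bytes_emitted=3
After char 4 ('4'=56): chars_in_quartet=1 acc=0x38 bytes_emitted=3
After char 5 ('A'=0): chars_in_quartet=2 acc=0xE00 bytes_emitted=3
Padding '==': partial quartet acc=0xE00 -> emit E0; bytes_emitted=4

Answer: B2 DF B8 E0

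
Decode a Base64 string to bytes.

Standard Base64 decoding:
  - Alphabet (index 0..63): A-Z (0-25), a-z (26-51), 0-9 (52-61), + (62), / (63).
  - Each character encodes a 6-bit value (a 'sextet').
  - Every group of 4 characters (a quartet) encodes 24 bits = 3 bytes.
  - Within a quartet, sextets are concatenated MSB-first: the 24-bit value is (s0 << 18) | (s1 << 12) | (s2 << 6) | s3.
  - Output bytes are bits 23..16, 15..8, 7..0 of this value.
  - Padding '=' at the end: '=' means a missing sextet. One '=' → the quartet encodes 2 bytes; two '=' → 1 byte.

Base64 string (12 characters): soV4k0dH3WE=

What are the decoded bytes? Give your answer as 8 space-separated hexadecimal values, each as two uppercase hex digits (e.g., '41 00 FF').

Answer: B2 85 78 93 47 47 DD 61

Derivation:
After char 0 ('s'=44): chars_in_quartet=1 acc=0x2C bytes_emitted=0
After char 1 ('o'=40): chars_in_quartet=2 acc=0xB28 bytes_emitted=0
After char 2 ('V'=21): chars_in_quartet=3 acc=0x2CA15 bytes_emitted=0
After char 3 ('4'=56): chars_in_quartet=4 acc=0xB28578 -> emit B2 85 78, reset; bytes_emitted=3
After char 4 ('k'=36): chars_in_quartet=1 acc=0x24 bytes_emitted=3
After char 5 ('0'=52): chars_in_quartet=2 acc=0x934 bytes_emitted=3
After char 6 ('d'=29): chars_in_quartet=3 acc=0x24D1D bytes_emitted=3
After char 7 ('H'=7): chars_in_quartet=4 acc=0x934747 -> emit 93 47 47, reset; bytes_emitted=6
After char 8 ('3'=55): chars_in_quartet=1 acc=0x37 bytes_emitted=6
After char 9 ('W'=22): chars_in_quartet=2 acc=0xDD6 bytes_emitted=6
After char 10 ('E'=4): chars_in_quartet=3 acc=0x37584 bytes_emitted=6
Padding '=': partial quartet acc=0x37584 -> emit DD 61; bytes_emitted=8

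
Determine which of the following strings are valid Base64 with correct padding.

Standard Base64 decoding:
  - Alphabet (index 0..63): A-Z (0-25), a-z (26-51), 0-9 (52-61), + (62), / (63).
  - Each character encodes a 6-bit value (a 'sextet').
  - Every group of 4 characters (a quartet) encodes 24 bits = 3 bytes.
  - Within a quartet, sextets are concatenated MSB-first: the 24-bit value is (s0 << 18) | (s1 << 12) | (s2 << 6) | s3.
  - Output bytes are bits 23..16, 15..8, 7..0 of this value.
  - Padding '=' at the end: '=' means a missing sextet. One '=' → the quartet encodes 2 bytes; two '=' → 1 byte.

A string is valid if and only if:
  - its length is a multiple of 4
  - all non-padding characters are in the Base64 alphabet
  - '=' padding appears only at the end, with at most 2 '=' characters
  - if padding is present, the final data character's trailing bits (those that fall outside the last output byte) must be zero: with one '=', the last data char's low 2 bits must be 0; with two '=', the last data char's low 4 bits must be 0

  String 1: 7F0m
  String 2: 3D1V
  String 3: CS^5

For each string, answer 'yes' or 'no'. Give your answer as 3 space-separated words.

Answer: yes yes no

Derivation:
String 1: '7F0m' → valid
String 2: '3D1V' → valid
String 3: 'CS^5' → invalid (bad char(s): ['^'])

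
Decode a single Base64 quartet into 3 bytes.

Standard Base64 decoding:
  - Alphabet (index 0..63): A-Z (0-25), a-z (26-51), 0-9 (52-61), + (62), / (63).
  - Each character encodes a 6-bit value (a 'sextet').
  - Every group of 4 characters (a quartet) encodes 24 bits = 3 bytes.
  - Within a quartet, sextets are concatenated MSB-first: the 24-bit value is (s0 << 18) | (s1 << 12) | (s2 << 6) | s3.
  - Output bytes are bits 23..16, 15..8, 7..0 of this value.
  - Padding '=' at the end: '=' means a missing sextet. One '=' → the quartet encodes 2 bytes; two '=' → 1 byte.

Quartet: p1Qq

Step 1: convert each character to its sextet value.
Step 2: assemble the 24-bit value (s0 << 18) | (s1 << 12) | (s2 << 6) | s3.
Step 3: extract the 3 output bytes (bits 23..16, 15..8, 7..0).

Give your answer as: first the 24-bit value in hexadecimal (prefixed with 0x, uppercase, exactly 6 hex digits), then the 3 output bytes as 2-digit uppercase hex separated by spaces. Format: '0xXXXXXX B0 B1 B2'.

Answer: 0xA7542A A7 54 2A

Derivation:
Sextets: p=41, 1=53, Q=16, q=42
24-bit: (41<<18) | (53<<12) | (16<<6) | 42
      = 0xA40000 | 0x035000 | 0x000400 | 0x00002A
      = 0xA7542A
Bytes: (v>>16)&0xFF=A7, (v>>8)&0xFF=54, v&0xFF=2A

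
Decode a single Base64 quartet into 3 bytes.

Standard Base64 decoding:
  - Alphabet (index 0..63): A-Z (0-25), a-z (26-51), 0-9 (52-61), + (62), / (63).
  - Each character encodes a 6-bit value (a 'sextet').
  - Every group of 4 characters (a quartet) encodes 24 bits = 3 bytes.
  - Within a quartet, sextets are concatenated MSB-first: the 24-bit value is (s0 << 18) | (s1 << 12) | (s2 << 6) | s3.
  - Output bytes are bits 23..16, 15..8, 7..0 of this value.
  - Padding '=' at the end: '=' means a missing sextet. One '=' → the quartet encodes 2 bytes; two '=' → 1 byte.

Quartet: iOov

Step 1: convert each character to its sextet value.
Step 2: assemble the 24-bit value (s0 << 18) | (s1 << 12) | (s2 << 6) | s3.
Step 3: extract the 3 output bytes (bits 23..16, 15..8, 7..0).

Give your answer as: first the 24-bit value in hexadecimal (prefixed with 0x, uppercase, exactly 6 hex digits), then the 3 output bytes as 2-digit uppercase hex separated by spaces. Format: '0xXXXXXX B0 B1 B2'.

Sextets: i=34, O=14, o=40, v=47
24-bit: (34<<18) | (14<<12) | (40<<6) | 47
      = 0x880000 | 0x00E000 | 0x000A00 | 0x00002F
      = 0x88EA2F
Bytes: (v>>16)&0xFF=88, (v>>8)&0xFF=EA, v&0xFF=2F

Answer: 0x88EA2F 88 EA 2F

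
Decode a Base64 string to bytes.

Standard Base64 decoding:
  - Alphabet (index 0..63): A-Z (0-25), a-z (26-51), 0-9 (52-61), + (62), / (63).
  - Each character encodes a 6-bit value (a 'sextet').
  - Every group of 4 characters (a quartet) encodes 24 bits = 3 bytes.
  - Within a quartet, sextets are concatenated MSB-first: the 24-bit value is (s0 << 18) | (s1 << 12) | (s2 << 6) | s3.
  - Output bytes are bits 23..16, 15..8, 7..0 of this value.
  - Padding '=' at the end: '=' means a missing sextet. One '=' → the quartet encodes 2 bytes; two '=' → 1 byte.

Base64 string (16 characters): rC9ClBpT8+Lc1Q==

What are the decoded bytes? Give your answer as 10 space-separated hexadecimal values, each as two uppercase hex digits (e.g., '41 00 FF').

Answer: AC 2F 42 94 1A 53 F3 E2 DC D5

Derivation:
After char 0 ('r'=43): chars_in_quartet=1 acc=0x2B bytes_emitted=0
After char 1 ('C'=2): chars_in_quartet=2 acc=0xAC2 bytes_emitted=0
After char 2 ('9'=61): chars_in_quartet=3 acc=0x2B0BD bytes_emitted=0
After char 3 ('C'=2): chars_in_quartet=4 acc=0xAC2F42 -> emit AC 2F 42, reset; bytes_emitted=3
After char 4 ('l'=37): chars_in_quartet=1 acc=0x25 bytes_emitted=3
After char 5 ('B'=1): chars_in_quartet=2 acc=0x941 bytes_emitted=3
After char 6 ('p'=41): chars_in_quartet=3 acc=0x25069 bytes_emitted=3
After char 7 ('T'=19): chars_in_quartet=4 acc=0x941A53 -> emit 94 1A 53, reset; bytes_emitted=6
After char 8 ('8'=60): chars_in_quartet=1 acc=0x3C bytes_emitted=6
After char 9 ('+'=62): chars_in_quartet=2 acc=0xF3E bytes_emitted=6
After char 10 ('L'=11): chars_in_quartet=3 acc=0x3CF8B bytes_emitted=6
After char 11 ('c'=28): chars_in_quartet=4 acc=0xF3E2DC -> emit F3 E2 DC, reset; bytes_emitted=9
After char 12 ('1'=53): chars_in_quartet=1 acc=0x35 bytes_emitted=9
After char 13 ('Q'=16): chars_in_quartet=2 acc=0xD50 bytes_emitted=9
Padding '==': partial quartet acc=0xD50 -> emit D5; bytes_emitted=10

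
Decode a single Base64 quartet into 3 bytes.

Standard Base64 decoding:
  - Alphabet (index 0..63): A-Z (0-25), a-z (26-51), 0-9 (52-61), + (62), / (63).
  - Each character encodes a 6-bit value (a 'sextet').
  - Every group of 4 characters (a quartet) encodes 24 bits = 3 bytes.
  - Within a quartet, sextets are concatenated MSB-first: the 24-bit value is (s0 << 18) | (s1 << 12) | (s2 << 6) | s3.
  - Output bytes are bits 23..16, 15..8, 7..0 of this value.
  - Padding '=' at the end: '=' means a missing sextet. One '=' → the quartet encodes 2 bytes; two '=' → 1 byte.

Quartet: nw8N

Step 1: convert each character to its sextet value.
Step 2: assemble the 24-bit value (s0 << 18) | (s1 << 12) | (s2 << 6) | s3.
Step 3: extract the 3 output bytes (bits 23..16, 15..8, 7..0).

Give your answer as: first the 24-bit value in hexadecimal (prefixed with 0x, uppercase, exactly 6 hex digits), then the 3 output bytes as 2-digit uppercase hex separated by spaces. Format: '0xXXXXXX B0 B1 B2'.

Sextets: n=39, w=48, 8=60, N=13
24-bit: (39<<18) | (48<<12) | (60<<6) | 13
      = 0x9C0000 | 0x030000 | 0x000F00 | 0x00000D
      = 0x9F0F0D
Bytes: (v>>16)&0xFF=9F, (v>>8)&0xFF=0F, v&0xFF=0D

Answer: 0x9F0F0D 9F 0F 0D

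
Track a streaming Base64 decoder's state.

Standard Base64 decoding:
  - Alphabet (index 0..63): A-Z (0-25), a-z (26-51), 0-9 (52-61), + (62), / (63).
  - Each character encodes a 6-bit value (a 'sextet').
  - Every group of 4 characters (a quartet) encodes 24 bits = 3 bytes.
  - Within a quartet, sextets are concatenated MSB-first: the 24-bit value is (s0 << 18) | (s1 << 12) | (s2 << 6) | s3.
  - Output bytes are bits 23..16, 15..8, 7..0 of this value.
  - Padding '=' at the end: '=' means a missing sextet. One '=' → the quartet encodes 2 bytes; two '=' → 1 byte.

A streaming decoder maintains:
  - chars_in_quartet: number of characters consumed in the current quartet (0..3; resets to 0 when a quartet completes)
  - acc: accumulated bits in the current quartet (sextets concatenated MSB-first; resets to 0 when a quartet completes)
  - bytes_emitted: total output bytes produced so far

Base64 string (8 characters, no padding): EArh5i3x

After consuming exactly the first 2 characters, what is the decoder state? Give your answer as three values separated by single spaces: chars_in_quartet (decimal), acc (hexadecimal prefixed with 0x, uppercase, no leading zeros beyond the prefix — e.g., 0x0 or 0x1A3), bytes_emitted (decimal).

After char 0 ('E'=4): chars_in_quartet=1 acc=0x4 bytes_emitted=0
After char 1 ('A'=0): chars_in_quartet=2 acc=0x100 bytes_emitted=0

Answer: 2 0x100 0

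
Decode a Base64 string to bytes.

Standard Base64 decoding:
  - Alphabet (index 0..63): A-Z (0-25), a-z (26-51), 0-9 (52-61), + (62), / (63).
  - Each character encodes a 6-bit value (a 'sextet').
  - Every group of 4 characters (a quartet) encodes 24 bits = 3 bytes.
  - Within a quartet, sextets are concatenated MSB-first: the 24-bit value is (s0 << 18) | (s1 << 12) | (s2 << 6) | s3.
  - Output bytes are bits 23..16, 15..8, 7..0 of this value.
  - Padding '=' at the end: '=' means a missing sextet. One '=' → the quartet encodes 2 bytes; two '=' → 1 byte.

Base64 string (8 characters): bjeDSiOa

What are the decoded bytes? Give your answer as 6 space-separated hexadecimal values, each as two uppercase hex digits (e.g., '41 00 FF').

Answer: 6E 37 83 4A 23 9A

Derivation:
After char 0 ('b'=27): chars_in_quartet=1 acc=0x1B bytes_emitted=0
After char 1 ('j'=35): chars_in_quartet=2 acc=0x6E3 bytes_emitted=0
After char 2 ('e'=30): chars_in_quartet=3 acc=0x1B8DE bytes_emitted=0
After char 3 ('D'=3): chars_in_quartet=4 acc=0x6E3783 -> emit 6E 37 83, reset; bytes_emitted=3
After char 4 ('S'=18): chars_in_quartet=1 acc=0x12 bytes_emitted=3
After char 5 ('i'=34): chars_in_quartet=2 acc=0x4A2 bytes_emitted=3
After char 6 ('O'=14): chars_in_quartet=3 acc=0x1288E bytes_emitted=3
After char 7 ('a'=26): chars_in_quartet=4 acc=0x4A239A -> emit 4A 23 9A, reset; bytes_emitted=6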